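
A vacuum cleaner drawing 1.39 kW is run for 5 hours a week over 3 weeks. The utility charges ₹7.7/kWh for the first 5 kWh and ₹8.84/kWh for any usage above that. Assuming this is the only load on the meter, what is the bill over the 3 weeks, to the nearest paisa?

₹178.61

Runtime = 5 h/week × 3 weeks = 15 h
Energy = 1.39 kW × 15 h = 20.85 kWh
Tier 1 (0–5 kWh): 5 × ₹7.7 = ₹38.5
Above 5 kWh: 15.85 × ₹8.84 = ₹140.114
Bill = ₹178.61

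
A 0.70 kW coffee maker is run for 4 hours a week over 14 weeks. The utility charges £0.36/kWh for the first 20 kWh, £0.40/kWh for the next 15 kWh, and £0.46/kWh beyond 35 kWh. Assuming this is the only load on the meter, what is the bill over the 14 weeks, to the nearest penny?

Runtime = 4 h/week × 14 weeks = 56 h
Energy = 0.7 kW × 56 h = 39.2 kWh
Tier 1 (0–20 kWh): 20 × £0.36 = £7.2
Tier 2 (20–35 kWh): 15 × £0.40 = £6
Above 35 kWh: 4.2 × £0.46 = £1.932
Bill = £15.13

£15.13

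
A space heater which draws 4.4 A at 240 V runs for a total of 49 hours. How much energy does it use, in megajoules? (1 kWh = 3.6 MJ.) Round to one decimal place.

Power = 4.4 A × 240 V = 1056 W = 1.056 kW
Energy = 1.056 kW × 49 h = 51.744 kWh
= 51.744 × 3.6 MJ = 186.3 MJ

186.3 MJ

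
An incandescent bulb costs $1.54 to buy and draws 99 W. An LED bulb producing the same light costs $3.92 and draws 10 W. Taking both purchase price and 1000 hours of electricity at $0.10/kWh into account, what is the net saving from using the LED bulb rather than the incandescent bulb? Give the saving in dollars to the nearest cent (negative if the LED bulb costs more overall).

incandescent bulb: $1.54 + (99/1000) kW × 1000 h × $0.10 = $1.54 + $9.9 = $11.44
LED bulb: $3.92 + (10/1000) kW × 1000 h × $0.10 = $3.92 + $1 = $4.92
Saving = $11.44 − $4.92 = $6.52

$6.52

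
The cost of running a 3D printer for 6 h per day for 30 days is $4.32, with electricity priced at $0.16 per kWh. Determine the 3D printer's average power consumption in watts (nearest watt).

150 W

Energy = $4.32 ÷ $0.16/kWh = 27 kWh
Runtime = 6 h/day × 30 days = 180 h
Power = 27 kWh ÷ 180 h = 0.15 kW = 150 W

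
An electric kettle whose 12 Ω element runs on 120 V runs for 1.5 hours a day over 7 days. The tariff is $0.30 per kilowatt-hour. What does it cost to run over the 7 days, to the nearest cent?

$3.78

Power = V²/R = 120²/12 = 1200 W = 1.2 kW
Runtime = 1.5 h/day × 7 days = 10.5 h
Energy = 1.2 kW × 10.5 h = 12.6 kWh
Cost = 12.6 kWh × $0.30/kWh = $3.78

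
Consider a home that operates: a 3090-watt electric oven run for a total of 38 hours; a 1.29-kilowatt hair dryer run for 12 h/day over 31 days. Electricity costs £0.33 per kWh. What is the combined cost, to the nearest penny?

£197.11

electric oven: 3.09 kW × 38 h = 117.42 kWh
hair dryer: Runtime = 12 h/day × 31 days = 372 h
hair dryer: 1.29 kW × 372 h = 479.88 kWh
Total energy = 597.3 kWh
Cost = 597.3 × £0.33 = £197.11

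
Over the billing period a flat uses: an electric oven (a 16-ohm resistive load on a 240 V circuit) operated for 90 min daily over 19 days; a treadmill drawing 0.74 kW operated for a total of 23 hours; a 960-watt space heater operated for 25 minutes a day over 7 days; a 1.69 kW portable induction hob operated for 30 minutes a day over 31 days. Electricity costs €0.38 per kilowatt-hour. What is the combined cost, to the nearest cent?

€56.47

electric oven: Power = V²/R = 240²/16 = 3600 W = 3.6 kW
electric oven: Runtime = 90 min × 19 = 1710 min = 28.5 h
electric oven: 3.6 kW × 28.5 h = 102.6 kWh
treadmill: 0.74 kW × 23 h = 17.02 kWh
space heater: Runtime = 25 min × 7 = 175 min = 2.916666… h
space heater: 0.96 kW × 2.916666… h = 2.8 kWh
portable induction hob: Runtime = 30 min × 31 = 930 min = 15.5 h
portable induction hob: 1.69 kW × 15.5 h = 26.195 kWh
Total energy = 148.615 kWh
Cost = 148.615 × €0.38 = €56.47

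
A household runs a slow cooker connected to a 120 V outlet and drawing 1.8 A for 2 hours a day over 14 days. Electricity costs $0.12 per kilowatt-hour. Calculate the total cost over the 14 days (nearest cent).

Power = 1.8 A × 120 V = 216 W = 0.216 kW
Runtime = 2 h/day × 14 days = 28 h
Energy = 0.216 kW × 28 h = 6.048 kWh
Cost = 6.048 kWh × $0.12/kWh = $0.73

$0.73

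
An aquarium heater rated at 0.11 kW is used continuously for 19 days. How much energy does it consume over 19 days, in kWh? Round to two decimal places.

50.16 kWh

Runtime = 24 h × 19 = 456 h
Energy = 0.11 kW × 456 h = 50.16 kWh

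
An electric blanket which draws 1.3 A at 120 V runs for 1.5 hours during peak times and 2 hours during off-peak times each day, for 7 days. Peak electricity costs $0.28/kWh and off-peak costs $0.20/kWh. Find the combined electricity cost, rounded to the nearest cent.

Power = 1.3 A × 120 V = 156 W = 0.156 kW
Peak energy = 0.156 kW × 1.5 h × 7 = 1.638 kWh
Off-peak energy = 0.156 kW × 2 h × 7 = 2.184 kWh
Cost = 1.638 × $0.28 + 2.184 × $0.20 = $0.45864 + $0.4368 = $0.90

$0.90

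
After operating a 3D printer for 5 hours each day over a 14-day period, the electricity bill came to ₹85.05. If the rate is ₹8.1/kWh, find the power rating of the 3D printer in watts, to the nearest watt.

150 W

Energy = ₹85.05 ÷ ₹8.1/kWh = 10.5 kWh
Runtime = 5 h/day × 14 days = 70 h
Power = 10.5 kWh ÷ 70 h = 0.15 kW = 150 W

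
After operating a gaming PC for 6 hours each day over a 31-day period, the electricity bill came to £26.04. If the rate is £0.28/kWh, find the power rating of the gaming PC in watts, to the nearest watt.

500 W

Energy = £26.04 ÷ £0.28/kWh = 93 kWh
Runtime = 6 h/day × 31 days = 186 h
Power = 93 kWh ÷ 186 h = 0.5 kW = 500 W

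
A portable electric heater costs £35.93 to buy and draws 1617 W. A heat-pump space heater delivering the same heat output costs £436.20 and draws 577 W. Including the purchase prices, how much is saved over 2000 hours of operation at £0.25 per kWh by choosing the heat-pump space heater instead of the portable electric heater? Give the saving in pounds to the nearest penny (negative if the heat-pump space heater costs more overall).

£119.73

portable electric heater: £35.93 + (1617/1000) kW × 2000 h × £0.25 = £35.93 + £808.5 = £844.43
heat-pump space heater: £436.20 + (577/1000) kW × 2000 h × £0.25 = £436.20 + £288.5 = £724.7
Saving = £844.43 − £724.7 = £119.73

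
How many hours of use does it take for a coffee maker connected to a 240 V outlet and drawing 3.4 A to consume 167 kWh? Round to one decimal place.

Power = 3.4 A × 240 V = 816 W = 0.816 kW
Hours = 167 kWh ÷ 0.816 kW = 204.7 h

204.7 h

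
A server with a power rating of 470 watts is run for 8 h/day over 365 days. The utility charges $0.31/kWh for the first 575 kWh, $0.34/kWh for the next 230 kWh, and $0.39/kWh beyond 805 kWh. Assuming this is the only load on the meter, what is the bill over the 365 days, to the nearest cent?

Runtime = 8 h/day × 365 days = 2920 h
Energy = 0.47 kW × 2920 h = 1372.4 kWh
Tier 1 (0–575 kWh): 575 × $0.31 = $178.25
Tier 2 (575–805 kWh): 230 × $0.34 = $78.2
Above 805 kWh: 567.4 × $0.39 = $221.286
Bill = $477.74

$477.74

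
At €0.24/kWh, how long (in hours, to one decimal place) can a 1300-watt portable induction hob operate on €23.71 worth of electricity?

76.0 h

Energy available = €23.71 ÷ €0.24/kWh = 98.7917 kWh
Hours = 98.7917 kWh ÷ 1.3 kW = 76.0 h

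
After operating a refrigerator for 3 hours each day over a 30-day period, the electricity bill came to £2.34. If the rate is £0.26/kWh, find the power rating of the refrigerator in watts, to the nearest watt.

100 W

Energy = £2.34 ÷ £0.26/kWh = 9 kWh
Runtime = 3 h/day × 30 days = 90 h
Power = 9 kWh ÷ 90 h = 0.1 kW = 100 W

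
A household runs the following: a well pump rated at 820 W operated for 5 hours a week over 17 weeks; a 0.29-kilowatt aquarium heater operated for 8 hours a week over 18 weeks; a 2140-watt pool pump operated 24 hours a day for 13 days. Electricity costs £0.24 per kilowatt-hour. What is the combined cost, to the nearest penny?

£186.99

well pump: Runtime = 5 h/week × 17 weeks = 85 h
well pump: 0.82 kW × 85 h = 69.7 kWh
aquarium heater: Runtime = 8 h/week × 18 weeks = 144 h
aquarium heater: 0.29 kW × 144 h = 41.76 kWh
pool pump: Runtime = 24 h × 13 = 312 h
pool pump: 2.14 kW × 312 h = 667.68 kWh
Total energy = 779.14 kWh
Cost = 779.14 × £0.24 = £186.99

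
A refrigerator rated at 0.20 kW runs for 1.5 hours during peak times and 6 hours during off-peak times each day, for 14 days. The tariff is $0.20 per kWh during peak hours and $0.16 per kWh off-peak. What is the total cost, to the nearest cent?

Peak energy = 0.2 kW × 1.5 h × 14 = 4.2 kWh
Off-peak energy = 0.2 kW × 6 h × 14 = 16.8 kWh
Cost = 4.2 × $0.20 + 16.8 × $0.16 = $0.84 + $2.688 = $3.53

$3.53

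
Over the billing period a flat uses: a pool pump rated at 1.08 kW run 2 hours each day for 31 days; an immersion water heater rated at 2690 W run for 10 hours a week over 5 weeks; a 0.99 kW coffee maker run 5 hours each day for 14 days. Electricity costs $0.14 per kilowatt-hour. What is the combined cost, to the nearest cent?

$37.91

pool pump: Runtime = 2 h/day × 31 days = 62 h
pool pump: 1.08 kW × 62 h = 66.96 kWh
immersion water heater: Runtime = 10 h/week × 5 weeks = 50 h
immersion water heater: 2.69 kW × 50 h = 134.5 kWh
coffee maker: Runtime = 5 h/day × 14 days = 70 h
coffee maker: 0.99 kW × 70 h = 69.3 kWh
Total energy = 270.76 kWh
Cost = 270.76 × $0.14 = $37.91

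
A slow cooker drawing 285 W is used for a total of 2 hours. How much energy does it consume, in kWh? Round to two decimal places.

Energy = 0.285 kW × 2 h = 0.57 kWh

0.57 kWh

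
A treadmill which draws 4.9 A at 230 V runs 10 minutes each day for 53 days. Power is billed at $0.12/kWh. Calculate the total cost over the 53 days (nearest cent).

Power = 4.9 A × 230 V = 1127 W = 1.127 kW
Runtime = 10 min × 53 = 530 min = 8.833333… h
Energy = 1.127 kW × 8.833333… h = 9.955166… kWh
Cost = 9.955166… kWh × $0.12/kWh = $1.19

$1.19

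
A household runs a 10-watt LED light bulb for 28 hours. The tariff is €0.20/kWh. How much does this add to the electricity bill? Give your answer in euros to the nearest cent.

Energy = 0.01 kW × 28 h = 0.28 kWh
Cost = 0.28 kWh × €0.20/kWh = €0.06

€0.06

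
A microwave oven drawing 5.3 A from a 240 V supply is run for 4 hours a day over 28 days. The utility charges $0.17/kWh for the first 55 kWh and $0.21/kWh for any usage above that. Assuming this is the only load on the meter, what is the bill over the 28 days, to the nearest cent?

Power = 5.3 A × 240 V = 1272 W = 1.272 kW
Runtime = 4 h/day × 28 days = 112 h
Energy = 1.272 kW × 112 h = 142.464 kWh
Tier 1 (0–55 kWh): 55 × $0.17 = $9.35
Above 55 kWh: 87.464 × $0.21 = $18.36744
Bill = $27.72

$27.72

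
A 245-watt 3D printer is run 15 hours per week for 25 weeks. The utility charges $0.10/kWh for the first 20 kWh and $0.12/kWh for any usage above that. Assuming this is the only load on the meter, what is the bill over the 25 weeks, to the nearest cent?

Runtime = 15 h/week × 25 weeks = 375 h
Energy = 0.245 kW × 375 h = 91.875 kWh
Tier 1 (0–20 kWh): 20 × $0.10 = $2
Above 20 kWh: 71.875 × $0.12 = $8.625
Bill = $10.63

$10.63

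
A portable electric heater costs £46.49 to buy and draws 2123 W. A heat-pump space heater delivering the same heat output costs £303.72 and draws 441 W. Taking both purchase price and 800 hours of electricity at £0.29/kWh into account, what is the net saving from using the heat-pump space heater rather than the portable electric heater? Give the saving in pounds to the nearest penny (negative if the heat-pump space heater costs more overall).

£132.99

portable electric heater: £46.49 + (2123/1000) kW × 800 h × £0.29 = £46.49 + £492.536 = £539.026
heat-pump space heater: £303.72 + (441/1000) kW × 800 h × £0.29 = £303.72 + £102.312 = £406.032
Saving = £539.026 − £406.032 = £132.994 → £132.99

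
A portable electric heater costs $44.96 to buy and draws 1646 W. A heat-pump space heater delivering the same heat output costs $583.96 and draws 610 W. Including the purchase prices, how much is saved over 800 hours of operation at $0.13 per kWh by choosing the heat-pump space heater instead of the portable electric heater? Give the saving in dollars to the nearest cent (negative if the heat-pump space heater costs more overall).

-$431.26

portable electric heater: $44.96 + (1646/1000) kW × 800 h × $0.13 = $44.96 + $171.184 = $216.144
heat-pump space heater: $583.96 + (610/1000) kW × 800 h × $0.13 = $583.96 + $63.44 = $647.4
Saving = $216.144 − $647.4 = −$431.256 → -$431.26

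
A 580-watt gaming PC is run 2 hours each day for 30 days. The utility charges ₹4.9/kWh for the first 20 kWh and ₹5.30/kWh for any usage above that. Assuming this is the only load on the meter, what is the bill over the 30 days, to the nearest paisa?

Runtime = 2 h/day × 30 days = 60 h
Energy = 0.58 kW × 60 h = 34.8 kWh
Tier 1 (0–20 kWh): 20 × ₹4.9 = ₹98
Above 20 kWh: 14.8 × ₹5.30 = ₹78.44
Bill = ₹176.44

₹176.44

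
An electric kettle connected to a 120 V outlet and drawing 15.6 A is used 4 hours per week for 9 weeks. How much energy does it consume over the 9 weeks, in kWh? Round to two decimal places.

Power = 15.6 A × 120 V = 1872 W = 1.872 kW
Runtime = 4 h/week × 9 weeks = 36 h
Energy = 1.872 kW × 36 h = 67.392 kWh ≈ 67.39 kWh

67.39 kWh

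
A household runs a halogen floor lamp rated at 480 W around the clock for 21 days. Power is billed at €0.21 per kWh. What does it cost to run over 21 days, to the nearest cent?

Runtime = 24 h × 21 = 504 h
Energy = 0.48 kW × 504 h = 241.92 kWh
Cost = 241.92 kWh × €0.21/kWh = €50.80

€50.80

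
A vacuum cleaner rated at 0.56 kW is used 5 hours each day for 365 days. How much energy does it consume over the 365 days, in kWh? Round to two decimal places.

Runtime = 5 h/day × 365 days = 1825 h
Energy = 0.56 kW × 1825 h = 1022 kWh

1022.00 kWh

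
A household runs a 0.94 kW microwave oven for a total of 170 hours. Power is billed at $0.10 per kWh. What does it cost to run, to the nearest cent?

Energy = 0.94 kW × 170 h = 159.8 kWh
Cost = 159.8 kWh × $0.10/kWh = $15.98

$15.98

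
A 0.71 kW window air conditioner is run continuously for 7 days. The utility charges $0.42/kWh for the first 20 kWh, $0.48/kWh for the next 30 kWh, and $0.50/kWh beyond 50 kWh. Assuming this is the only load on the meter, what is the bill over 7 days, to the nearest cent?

$57.44

Runtime = 24 h × 7 = 168 h
Energy = 0.71 kW × 168 h = 119.28 kWh
Tier 1 (0–20 kWh): 20 × $0.42 = $8.4
Tier 2 (20–50 kWh): 30 × $0.48 = $14.4
Above 50 kWh: 69.28 × $0.50 = $34.64
Bill = $57.44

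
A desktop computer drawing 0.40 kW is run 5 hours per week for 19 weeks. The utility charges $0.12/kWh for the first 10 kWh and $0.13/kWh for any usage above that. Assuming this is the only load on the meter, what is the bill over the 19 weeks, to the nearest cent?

Runtime = 5 h/week × 19 weeks = 95 h
Energy = 0.4 kW × 95 h = 38 kWh
Tier 1 (0–10 kWh): 10 × $0.12 = $1.2
Above 10 kWh: 28 × $0.13 = $3.64
Bill = $4.84

$4.84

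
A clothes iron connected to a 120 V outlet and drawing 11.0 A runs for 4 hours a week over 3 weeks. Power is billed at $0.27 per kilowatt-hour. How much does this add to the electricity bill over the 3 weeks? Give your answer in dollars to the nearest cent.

$4.28

Power = 11.0 A × 120 V = 1320 W = 1.32 kW
Runtime = 4 h/week × 3 weeks = 12 h
Energy = 1.32 kW × 12 h = 15.84 kWh
Cost = 15.84 kWh × $0.27/kWh = $4.28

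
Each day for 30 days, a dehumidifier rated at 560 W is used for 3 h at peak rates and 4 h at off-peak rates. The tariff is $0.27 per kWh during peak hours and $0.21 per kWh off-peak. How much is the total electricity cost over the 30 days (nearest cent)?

$27.72

Peak energy = 0.56 kW × 3 h × 30 = 50.4 kWh
Off-peak energy = 0.56 kW × 4 h × 30 = 67.2 kWh
Cost = 50.4 × $0.27 + 67.2 × $0.21 = $13.608 + $14.112 = $27.72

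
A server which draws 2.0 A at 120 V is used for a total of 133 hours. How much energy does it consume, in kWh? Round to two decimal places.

31.92 kWh

Power = 2.0 A × 120 V = 240 W = 0.24 kW
Energy = 0.24 kW × 133 h = 31.92 kWh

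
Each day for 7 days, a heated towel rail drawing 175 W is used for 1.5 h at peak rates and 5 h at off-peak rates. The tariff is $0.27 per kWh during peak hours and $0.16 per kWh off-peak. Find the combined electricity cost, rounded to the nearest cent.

$1.48

Peak energy = 0.175 kW × 1.5 h × 7 = 1.8375 kWh
Off-peak energy = 0.175 kW × 5 h × 7 = 6.125 kWh
Cost = 1.8375 × $0.27 + 6.125 × $0.16 = $0.496125 + $0.98 = $1.48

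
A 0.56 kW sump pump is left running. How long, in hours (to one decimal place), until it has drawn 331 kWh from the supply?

Hours = 331 kWh ÷ 0.56 kW = 591.1 h

591.1 h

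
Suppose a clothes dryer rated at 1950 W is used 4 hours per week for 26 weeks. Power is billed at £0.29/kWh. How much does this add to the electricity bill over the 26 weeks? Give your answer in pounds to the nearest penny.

£58.81

Runtime = 4 h/week × 26 weeks = 104 h
Energy = 1.95 kW × 104 h = 202.8 kWh
Cost = 202.8 kWh × £0.29/kWh = £58.81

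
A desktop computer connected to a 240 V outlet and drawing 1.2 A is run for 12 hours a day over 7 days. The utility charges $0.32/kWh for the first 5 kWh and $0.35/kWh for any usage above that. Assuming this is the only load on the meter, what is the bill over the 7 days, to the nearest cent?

Power = 1.2 A × 240 V = 288 W = 0.288 kW
Runtime = 12 h/day × 7 days = 84 h
Energy = 0.288 kW × 84 h = 24.192 kWh
Tier 1 (0–5 kWh): 5 × $0.32 = $1.6
Above 5 kWh: 19.192 × $0.35 = $6.7172
Bill = $8.32

$8.32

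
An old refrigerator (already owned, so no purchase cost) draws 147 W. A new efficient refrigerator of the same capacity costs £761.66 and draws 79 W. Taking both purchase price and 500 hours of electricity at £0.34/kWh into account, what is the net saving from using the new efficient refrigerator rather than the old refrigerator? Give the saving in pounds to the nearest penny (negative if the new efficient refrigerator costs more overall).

old refrigerator: £0.00 + (147/1000) kW × 500 h × £0.34 = £0.00 + £24.99 = £24.99
new efficient refrigerator: £761.66 + (79/1000) kW × 500 h × £0.34 = £761.66 + £13.43 = £775.09
Saving = £24.99 − £775.09 = −£750.1

-£750.10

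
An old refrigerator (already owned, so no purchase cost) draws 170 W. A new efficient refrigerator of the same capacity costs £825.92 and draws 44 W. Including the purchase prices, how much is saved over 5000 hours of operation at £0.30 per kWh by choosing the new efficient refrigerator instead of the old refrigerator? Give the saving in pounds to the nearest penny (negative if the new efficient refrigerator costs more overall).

old refrigerator: £0.00 + (170/1000) kW × 5000 h × £0.30 = £0.00 + £255 = £255
new efficient refrigerator: £825.92 + (44/1000) kW × 5000 h × £0.30 = £825.92 + £66 = £891.92
Saving = £255 − £891.92 = −£636.92

-£636.92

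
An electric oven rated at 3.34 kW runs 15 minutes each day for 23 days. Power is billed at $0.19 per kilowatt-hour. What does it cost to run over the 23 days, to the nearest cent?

$3.65

Runtime = 15 min × 23 = 345 min = 5.75 h
Energy = 3.34 kW × 5.75 h = 19.205 kWh
Cost = 19.205 kWh × $0.19/kWh = $3.65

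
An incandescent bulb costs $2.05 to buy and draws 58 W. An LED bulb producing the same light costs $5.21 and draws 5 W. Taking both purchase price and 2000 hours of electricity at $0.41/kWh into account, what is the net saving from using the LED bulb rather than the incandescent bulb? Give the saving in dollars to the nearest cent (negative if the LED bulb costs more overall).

$40.30

incandescent bulb: $2.05 + (58/1000) kW × 2000 h × $0.41 = $2.05 + $47.56 = $49.61
LED bulb: $5.21 + (5/1000) kW × 2000 h × $0.41 = $5.21 + $4.1 = $9.31
Saving = $49.61 − $9.31 = $40.3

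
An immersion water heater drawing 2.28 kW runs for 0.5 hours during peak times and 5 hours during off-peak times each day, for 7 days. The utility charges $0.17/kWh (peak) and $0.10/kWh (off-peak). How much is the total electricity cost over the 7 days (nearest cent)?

$9.34

Peak energy = 2.28 kW × 0.5 h × 7 = 7.98 kWh
Off-peak energy = 2.28 kW × 5 h × 7 = 79.8 kWh
Cost = 7.98 × $0.17 + 79.8 × $0.10 = $1.3566 + $7.98 = $9.34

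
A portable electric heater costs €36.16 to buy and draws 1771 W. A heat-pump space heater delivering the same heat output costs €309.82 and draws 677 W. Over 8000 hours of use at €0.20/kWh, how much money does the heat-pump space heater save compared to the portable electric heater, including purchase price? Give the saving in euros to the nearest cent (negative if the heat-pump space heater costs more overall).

portable electric heater: €36.16 + (1771/1000) kW × 8000 h × €0.20 = €36.16 + €2833.6 = €2869.76
heat-pump space heater: €309.82 + (677/1000) kW × 8000 h × €0.20 = €309.82 + €1083.2 = €1393.02
Saving = €2869.76 − €1393.02 = €1476.74

€1476.74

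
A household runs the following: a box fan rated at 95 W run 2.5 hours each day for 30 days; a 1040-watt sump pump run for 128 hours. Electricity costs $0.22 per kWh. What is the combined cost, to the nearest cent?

box fan: Runtime = 2.5 h/day × 30 days = 75 h
box fan: 0.095 kW × 75 h = 7.125 kWh
sump pump: 1.04 kW × 128 h = 133.12 kWh
Total energy = 140.245 kWh
Cost = 140.245 × $0.22 = $30.85

$30.85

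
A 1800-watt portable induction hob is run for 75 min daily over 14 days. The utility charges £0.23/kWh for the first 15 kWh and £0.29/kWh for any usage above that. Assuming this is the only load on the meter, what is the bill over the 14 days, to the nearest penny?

£8.24

Runtime = 75 min × 14 = 1050 min = 17.5 h
Energy = 1.8 kW × 17.5 h = 31.5 kWh
Tier 1 (0–15 kWh): 15 × £0.23 = £3.45
Above 15 kWh: 16.5 × £0.29 = £4.785
Bill = £8.24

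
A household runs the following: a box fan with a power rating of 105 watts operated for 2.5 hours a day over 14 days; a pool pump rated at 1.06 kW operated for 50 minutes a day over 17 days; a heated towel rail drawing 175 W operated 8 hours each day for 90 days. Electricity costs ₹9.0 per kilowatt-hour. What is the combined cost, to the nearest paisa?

box fan: Runtime = 2.5 h/day × 14 days = 35 h
box fan: 0.105 kW × 35 h = 3.675 kWh
pool pump: Runtime = 50 min × 17 = 850 min = 14.166666… h
pool pump: 1.06 kW × 14.166666… h = 15.016666… kWh
heated towel rail: Runtime = 8 h/day × 90 days = 720 h
heated towel rail: 0.175 kW × 720 h = 126 kWh
Total energy = 144.691666… kWh
Cost = 144.691666… × ₹9.0 = ₹1302.23

₹1302.23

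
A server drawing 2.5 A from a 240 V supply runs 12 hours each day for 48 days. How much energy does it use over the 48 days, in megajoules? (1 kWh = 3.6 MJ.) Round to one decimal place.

1244.2 MJ

Power = 2.5 A × 240 V = 600 W = 0.6 kW
Runtime = 12 h/day × 48 days = 576 h
Energy = 0.6 kW × 576 h = 345.6 kWh
= 345.6 × 3.6 MJ = 1244.2 MJ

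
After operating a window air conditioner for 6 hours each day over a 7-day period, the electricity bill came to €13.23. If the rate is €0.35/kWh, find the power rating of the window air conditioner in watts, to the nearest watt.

900 W

Energy = €13.23 ÷ €0.35/kWh = 37.8 kWh
Runtime = 6 h/day × 7 days = 42 h
Power = 37.8 kWh ÷ 42 h = 0.9 kW = 900 W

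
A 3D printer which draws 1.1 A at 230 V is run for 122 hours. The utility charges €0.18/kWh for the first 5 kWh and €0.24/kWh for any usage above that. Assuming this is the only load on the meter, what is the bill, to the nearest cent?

€7.11

Power = 1.1 A × 230 V = 253 W = 0.253 kW
Energy = 0.253 kW × 122 h = 30.866 kWh
Tier 1 (0–5 kWh): 5 × €0.18 = €0.9
Above 5 kWh: 25.866 × €0.24 = €6.20784
Bill = €7.11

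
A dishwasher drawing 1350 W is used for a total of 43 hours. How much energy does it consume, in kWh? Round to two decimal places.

Energy = 1.35 kW × 43 h = 58.05 kWh

58.05 kWh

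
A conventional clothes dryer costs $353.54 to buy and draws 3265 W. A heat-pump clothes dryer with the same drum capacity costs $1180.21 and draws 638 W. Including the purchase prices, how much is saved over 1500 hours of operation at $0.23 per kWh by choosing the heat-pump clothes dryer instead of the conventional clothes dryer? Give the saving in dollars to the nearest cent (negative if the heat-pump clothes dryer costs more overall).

$79.65

conventional clothes dryer: $353.54 + (3265/1000) kW × 1500 h × $0.23 = $353.54 + $1126.425 = $1479.965
heat-pump clothes dryer: $1180.21 + (638/1000) kW × 1500 h × $0.23 = $1180.21 + $220.11 = $1400.32
Saving = $1479.965 − $1400.32 = $79.645 → $79.65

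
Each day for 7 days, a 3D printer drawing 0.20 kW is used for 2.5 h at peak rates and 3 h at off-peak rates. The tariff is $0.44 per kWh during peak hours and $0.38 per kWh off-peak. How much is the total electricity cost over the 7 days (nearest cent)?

$3.14

Peak energy = 0.2 kW × 2.5 h × 7 = 3.5 kWh
Off-peak energy = 0.2 kW × 3 h × 7 = 4.2 kWh
Cost = 3.5 × $0.44 + 4.2 × $0.38 = $1.54 + $1.596 = $3.14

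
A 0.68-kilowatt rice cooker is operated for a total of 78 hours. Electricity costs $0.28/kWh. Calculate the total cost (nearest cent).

$14.85

Energy = 0.68 kW × 78 h = 53.04 kWh
Cost = 53.04 kWh × $0.28/kWh = $14.85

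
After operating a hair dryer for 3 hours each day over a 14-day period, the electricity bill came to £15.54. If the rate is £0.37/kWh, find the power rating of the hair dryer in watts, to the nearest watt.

Energy = £15.54 ÷ £0.37/kWh = 42 kWh
Runtime = 3 h/day × 14 days = 42 h
Power = 42 kWh ÷ 42 h = 1 kW = 1000 W

1000 W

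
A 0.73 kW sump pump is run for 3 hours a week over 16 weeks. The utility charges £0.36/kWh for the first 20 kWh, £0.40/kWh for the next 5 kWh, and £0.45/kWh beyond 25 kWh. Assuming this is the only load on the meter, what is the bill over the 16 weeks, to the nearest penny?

£13.72

Runtime = 3 h/week × 16 weeks = 48 h
Energy = 0.73 kW × 48 h = 35.04 kWh
Tier 1 (0–20 kWh): 20 × £0.36 = £7.2
Tier 2 (20–25 kWh): 5 × £0.40 = £2
Above 25 kWh: 10.04 × £0.45 = £4.518
Bill = £13.72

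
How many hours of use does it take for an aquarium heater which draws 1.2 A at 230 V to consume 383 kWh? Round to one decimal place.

Power = 1.2 A × 230 V = 276 W = 0.276 kW
Hours = 383 kWh ÷ 0.276 kW = 1387.7 h

1387.7 h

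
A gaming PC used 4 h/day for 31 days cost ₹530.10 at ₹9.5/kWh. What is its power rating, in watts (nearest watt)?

Energy = ₹530.10 ÷ ₹9.5/kWh = 55.8 kWh
Runtime = 4 h/day × 31 days = 124 h
Power = 55.8 kWh ÷ 124 h = 0.45 kW = 450 W

450 W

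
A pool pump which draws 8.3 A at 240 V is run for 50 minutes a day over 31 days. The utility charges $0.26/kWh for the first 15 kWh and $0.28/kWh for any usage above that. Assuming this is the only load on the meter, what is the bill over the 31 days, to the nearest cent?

Power = 8.3 A × 240 V = 1992 W = 1.992 kW
Runtime = 50 min × 31 = 1550 min = 25.833333… h
Energy = 1.992 kW × 25.833333… h = 51.46 kWh
Tier 1 (0–15 kWh): 15 × $0.26 = $3.9
Above 15 kWh: 36.46 × $0.28 = $10.2088
Bill = $14.11

$14.11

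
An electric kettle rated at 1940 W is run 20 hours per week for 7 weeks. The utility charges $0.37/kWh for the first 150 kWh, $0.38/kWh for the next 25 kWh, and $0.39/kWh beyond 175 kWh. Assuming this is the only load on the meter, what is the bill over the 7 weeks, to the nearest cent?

Runtime = 20 h/week × 7 weeks = 140 h
Energy = 1.94 kW × 140 h = 271.6 kWh
Tier 1 (0–150 kWh): 150 × $0.37 = $55.5
Tier 2 (150–175 kWh): 25 × $0.38 = $9.5
Above 175 kWh: 96.6 × $0.39 = $37.674
Bill = $102.67

$102.67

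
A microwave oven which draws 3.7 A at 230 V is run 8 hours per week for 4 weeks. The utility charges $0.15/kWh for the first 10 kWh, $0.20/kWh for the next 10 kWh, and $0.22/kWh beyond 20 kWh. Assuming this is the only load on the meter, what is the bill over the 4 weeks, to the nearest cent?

$5.09

Power = 3.7 A × 230 V = 851 W = 0.851 kW
Runtime = 8 h/week × 4 weeks = 32 h
Energy = 0.851 kW × 32 h = 27.232 kWh
Tier 1 (0–10 kWh): 10 × $0.15 = $1.5
Tier 2 (10–20 kWh): 10 × $0.20 = $2
Above 20 kWh: 7.232 × $0.22 = $1.59104
Bill = $5.09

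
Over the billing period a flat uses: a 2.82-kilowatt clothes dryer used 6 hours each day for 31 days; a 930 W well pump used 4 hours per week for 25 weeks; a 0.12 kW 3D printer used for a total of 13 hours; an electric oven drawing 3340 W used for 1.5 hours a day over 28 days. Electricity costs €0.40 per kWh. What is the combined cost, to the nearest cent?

clothes dryer: Runtime = 6 h/day × 31 days = 186 h
clothes dryer: 2.82 kW × 186 h = 524.52 kWh
well pump: Runtime = 4 h/week × 25 weeks = 100 h
well pump: 0.93 kW × 100 h = 93 kWh
3D printer: 0.12 kW × 13 h = 1.56 kWh
electric oven: Runtime = 1.5 h/day × 28 days = 42 h
electric oven: 3.34 kW × 42 h = 140.28 kWh
Total energy = 759.36 kWh
Cost = 759.36 × €0.40 = €303.74

€303.74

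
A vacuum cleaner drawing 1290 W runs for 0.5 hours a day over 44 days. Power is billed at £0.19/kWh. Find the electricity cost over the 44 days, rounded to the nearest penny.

£5.39

Runtime = 0.5 h/day × 44 days = 22 h
Energy = 1.29 kW × 22 h = 28.38 kWh
Cost = 28.38 kWh × £0.19/kWh = £5.39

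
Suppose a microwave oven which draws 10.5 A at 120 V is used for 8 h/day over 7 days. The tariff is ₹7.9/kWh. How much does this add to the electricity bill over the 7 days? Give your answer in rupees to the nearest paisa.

Power = 10.5 A × 120 V = 1260 W = 1.26 kW
Runtime = 8 h/day × 7 days = 56 h
Energy = 1.26 kW × 56 h = 70.56 kWh
Cost = 70.56 kWh × ₹7.9/kWh = ₹557.42

₹557.42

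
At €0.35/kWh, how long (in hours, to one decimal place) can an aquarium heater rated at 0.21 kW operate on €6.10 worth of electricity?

83.0 h

Energy available = €6.10 ÷ €0.35/kWh = 17.4286 kWh
Hours = 17.4286 kWh ÷ 0.21 kW = 83.0 h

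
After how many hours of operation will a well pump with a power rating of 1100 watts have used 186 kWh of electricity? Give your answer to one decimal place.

Hours = 186 kWh ÷ 1.1 kW = 169.1 h

169.1 h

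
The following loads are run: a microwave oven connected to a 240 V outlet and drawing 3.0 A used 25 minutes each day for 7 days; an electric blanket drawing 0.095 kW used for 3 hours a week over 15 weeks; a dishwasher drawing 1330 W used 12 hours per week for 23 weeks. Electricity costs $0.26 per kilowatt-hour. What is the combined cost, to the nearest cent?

microwave oven: Power = 3.0 A × 240 V = 720 W = 0.72 kW
microwave oven: Runtime = 25 min × 7 = 175 min = 2.916666… h
microwave oven: 0.72 kW × 2.916666… h = 2.1 kWh
electric blanket: Runtime = 3 h/week × 15 weeks = 45 h
electric blanket: 0.095 kW × 45 h = 4.275 kWh
dishwasher: Runtime = 12 h/week × 23 weeks = 276 h
dishwasher: 1.33 kW × 276 h = 367.08 kWh
Total energy = 373.455 kWh
Cost = 373.455 × $0.26 = $97.10

$97.10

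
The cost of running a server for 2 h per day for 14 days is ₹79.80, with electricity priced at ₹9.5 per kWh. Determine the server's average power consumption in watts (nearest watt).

Energy = ₹79.80 ÷ ₹9.5/kWh = 8.4 kWh
Runtime = 2 h/day × 14 days = 28 h
Power = 8.4 kWh ÷ 28 h = 0.3 kW = 300 W

300 W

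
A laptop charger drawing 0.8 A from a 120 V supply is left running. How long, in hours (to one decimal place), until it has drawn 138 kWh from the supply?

Power = 0.8 A × 120 V = 96 W = 0.096 kW
Hours = 138 kWh ÷ 0.096 kW = 1437.5 h

1437.5 h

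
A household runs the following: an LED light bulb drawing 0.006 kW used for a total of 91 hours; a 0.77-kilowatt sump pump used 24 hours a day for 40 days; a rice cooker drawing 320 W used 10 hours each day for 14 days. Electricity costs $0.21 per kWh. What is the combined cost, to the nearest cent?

$164.75

LED light bulb: 0.006 kW × 91 h = 0.546 kWh
sump pump: Runtime = 24 h × 40 = 960 h
sump pump: 0.77 kW × 960 h = 739.2 kWh
rice cooker: Runtime = 10 h/day × 14 days = 140 h
rice cooker: 0.32 kW × 140 h = 44.8 kWh
Total energy = 784.546 kWh
Cost = 784.546 × $0.21 = $164.75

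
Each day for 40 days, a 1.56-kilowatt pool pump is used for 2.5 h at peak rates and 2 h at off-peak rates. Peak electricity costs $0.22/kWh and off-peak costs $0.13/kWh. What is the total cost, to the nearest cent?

$50.54

Peak energy = 1.56 kW × 2.5 h × 40 = 156 kWh
Off-peak energy = 1.56 kW × 2 h × 40 = 124.8 kWh
Cost = 156 × $0.22 + 124.8 × $0.13 = $34.32 + $16.224 = $50.54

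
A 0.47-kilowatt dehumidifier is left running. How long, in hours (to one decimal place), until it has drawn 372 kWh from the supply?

791.5 h

Hours = 372 kWh ÷ 0.47 kW = 791.5 h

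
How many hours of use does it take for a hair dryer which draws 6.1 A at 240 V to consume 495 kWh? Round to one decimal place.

338.1 h

Power = 6.1 A × 240 V = 1464 W = 1.464 kW
Hours = 495 kWh ÷ 1.464 kW = 338.1 h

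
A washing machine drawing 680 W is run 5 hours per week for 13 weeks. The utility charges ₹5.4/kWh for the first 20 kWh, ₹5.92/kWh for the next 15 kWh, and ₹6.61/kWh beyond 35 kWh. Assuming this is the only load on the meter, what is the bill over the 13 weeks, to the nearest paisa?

₹257.61

Runtime = 5 h/week × 13 weeks = 65 h
Energy = 0.68 kW × 65 h = 44.2 kWh
Tier 1 (0–20 kWh): 20 × ₹5.4 = ₹108
Tier 2 (20–35 kWh): 15 × ₹5.92 = ₹88.8
Above 35 kWh: 9.2 × ₹6.61 = ₹60.812
Bill = ₹257.61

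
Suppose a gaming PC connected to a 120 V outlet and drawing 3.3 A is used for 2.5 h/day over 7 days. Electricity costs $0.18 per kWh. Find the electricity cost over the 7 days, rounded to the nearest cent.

$1.25

Power = 3.3 A × 120 V = 396 W = 0.396 kW
Runtime = 2.5 h/day × 7 days = 17.5 h
Energy = 0.396 kW × 17.5 h = 6.93 kWh
Cost = 6.93 kWh × $0.18/kWh = $1.25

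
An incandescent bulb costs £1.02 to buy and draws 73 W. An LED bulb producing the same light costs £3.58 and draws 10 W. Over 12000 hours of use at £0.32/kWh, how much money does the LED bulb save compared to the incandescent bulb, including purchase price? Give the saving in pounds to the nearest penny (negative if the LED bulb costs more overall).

incandescent bulb: £1.02 + (73/1000) kW × 12000 h × £0.32 = £1.02 + £280.32 = £281.34
LED bulb: £3.58 + (10/1000) kW × 12000 h × £0.32 = £3.58 + £38.4 = £41.98
Saving = £281.34 − £41.98 = £239.36

£239.36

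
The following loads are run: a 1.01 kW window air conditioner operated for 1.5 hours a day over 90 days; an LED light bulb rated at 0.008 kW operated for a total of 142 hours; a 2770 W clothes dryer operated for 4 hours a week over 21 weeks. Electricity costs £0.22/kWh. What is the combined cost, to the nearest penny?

£81.44

window air conditioner: Runtime = 1.5 h/day × 90 days = 135 h
window air conditioner: 1.01 kW × 135 h = 136.35 kWh
LED light bulb: 0.008 kW × 142 h = 1.136 kWh
clothes dryer: Runtime = 4 h/week × 21 weeks = 84 h
clothes dryer: 2.77 kW × 84 h = 232.68 kWh
Total energy = 370.166 kWh
Cost = 370.166 × £0.22 = £81.44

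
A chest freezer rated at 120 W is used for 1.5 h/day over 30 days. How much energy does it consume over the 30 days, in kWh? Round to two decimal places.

Runtime = 1.5 h/day × 30 days = 45 h
Energy = 0.12 kW × 45 h = 5.4 kWh

5.40 kWh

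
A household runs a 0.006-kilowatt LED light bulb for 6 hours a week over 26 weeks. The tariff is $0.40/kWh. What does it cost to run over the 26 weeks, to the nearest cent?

$0.37

Runtime = 6 h/week × 26 weeks = 156 h
Energy = 0.006 kW × 156 h = 0.936 kWh
Cost = 0.936 kWh × $0.40/kWh = $0.37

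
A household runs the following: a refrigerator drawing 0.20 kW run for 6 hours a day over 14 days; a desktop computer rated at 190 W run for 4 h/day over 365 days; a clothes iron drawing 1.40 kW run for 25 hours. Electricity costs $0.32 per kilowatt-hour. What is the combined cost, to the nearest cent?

$105.34

refrigerator: Runtime = 6 h/day × 14 days = 84 h
refrigerator: 0.2 kW × 84 h = 16.8 kWh
desktop computer: Runtime = 4 h/day × 365 days = 1460 h
desktop computer: 0.19 kW × 1460 h = 277.4 kWh
clothes iron: 1.4 kW × 25 h = 35 kWh
Total energy = 329.2 kWh
Cost = 329.2 × $0.32 = $105.34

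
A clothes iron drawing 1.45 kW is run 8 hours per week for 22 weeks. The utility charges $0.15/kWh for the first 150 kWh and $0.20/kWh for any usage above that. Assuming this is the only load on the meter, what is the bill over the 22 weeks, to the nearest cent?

Runtime = 8 h/week × 22 weeks = 176 h
Energy = 1.45 kW × 176 h = 255.2 kWh
Tier 1 (0–150 kWh): 150 × $0.15 = $22.5
Above 150 kWh: 105.2 × $0.20 = $21.04
Bill = $43.54

$43.54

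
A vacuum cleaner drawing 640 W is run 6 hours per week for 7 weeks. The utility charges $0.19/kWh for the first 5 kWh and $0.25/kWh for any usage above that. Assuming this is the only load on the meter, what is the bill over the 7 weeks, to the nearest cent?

Runtime = 6 h/week × 7 weeks = 42 h
Energy = 0.64 kW × 42 h = 26.88 kWh
Tier 1 (0–5 kWh): 5 × $0.19 = $0.95
Above 5 kWh: 21.88 × $0.25 = $5.47
Bill = $6.42

$6.42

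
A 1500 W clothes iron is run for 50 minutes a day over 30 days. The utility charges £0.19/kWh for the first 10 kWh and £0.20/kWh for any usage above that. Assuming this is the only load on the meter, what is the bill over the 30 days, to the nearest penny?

£7.40

Runtime = 50 min × 30 = 1500 min = 25 h
Energy = 1.5 kW × 25 h = 37.5 kWh
Tier 1 (0–10 kWh): 10 × £0.19 = £1.9
Above 10 kWh: 27.5 × £0.20 = £5.5
Bill = £7.40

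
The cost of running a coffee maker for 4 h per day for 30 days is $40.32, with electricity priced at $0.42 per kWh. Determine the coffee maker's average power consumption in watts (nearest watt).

800 W

Energy = $40.32 ÷ $0.42/kWh = 96 kWh
Runtime = 4 h/day × 30 days = 120 h
Power = 96 kWh ÷ 120 h = 0.8 kW = 800 W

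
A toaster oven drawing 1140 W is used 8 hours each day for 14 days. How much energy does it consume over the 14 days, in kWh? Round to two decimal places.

127.68 kWh

Runtime = 8 h/day × 14 days = 112 h
Energy = 1.14 kW × 112 h = 127.68 kWh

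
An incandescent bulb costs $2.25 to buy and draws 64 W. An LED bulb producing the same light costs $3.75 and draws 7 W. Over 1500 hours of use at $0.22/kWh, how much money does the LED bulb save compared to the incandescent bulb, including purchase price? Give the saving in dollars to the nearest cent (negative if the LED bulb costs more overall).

incandescent bulb: $2.25 + (64/1000) kW × 1500 h × $0.22 = $2.25 + $21.12 = $23.37
LED bulb: $3.75 + (7/1000) kW × 1500 h × $0.22 = $3.75 + $2.31 = $6.06
Saving = $23.37 − $6.06 = $17.31

$17.31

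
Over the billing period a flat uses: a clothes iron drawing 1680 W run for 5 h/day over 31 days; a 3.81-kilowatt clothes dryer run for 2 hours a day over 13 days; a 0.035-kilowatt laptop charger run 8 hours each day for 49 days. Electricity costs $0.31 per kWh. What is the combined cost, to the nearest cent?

clothes iron: Runtime = 5 h/day × 31 days = 155 h
clothes iron: 1.68 kW × 155 h = 260.4 kWh
clothes dryer: Runtime = 2 h/day × 13 days = 26 h
clothes dryer: 3.81 kW × 26 h = 99.06 kWh
laptop charger: Runtime = 8 h/day × 49 days = 392 h
laptop charger: 0.035 kW × 392 h = 13.72 kWh
Total energy = 373.18 kWh
Cost = 373.18 × $0.31 = $115.69

$115.69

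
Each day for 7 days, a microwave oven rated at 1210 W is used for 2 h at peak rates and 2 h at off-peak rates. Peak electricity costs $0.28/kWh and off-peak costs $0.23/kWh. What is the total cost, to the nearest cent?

$8.64

Peak energy = 1.21 kW × 2 h × 7 = 16.94 kWh
Off-peak energy = 1.21 kW × 2 h × 7 = 16.94 kWh
Cost = 16.94 × $0.28 + 16.94 × $0.23 = $4.7432 + $3.8962 = $8.64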